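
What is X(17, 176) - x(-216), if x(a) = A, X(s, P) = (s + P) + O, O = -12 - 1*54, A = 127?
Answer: 0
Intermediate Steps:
O = -66 (O = -12 - 54 = -66)
X(s, P) = -66 + P + s (X(s, P) = (s + P) - 66 = (P + s) - 66 = -66 + P + s)
x(a) = 127
X(17, 176) - x(-216) = (-66 + 176 + 17) - 1*127 = 127 - 127 = 0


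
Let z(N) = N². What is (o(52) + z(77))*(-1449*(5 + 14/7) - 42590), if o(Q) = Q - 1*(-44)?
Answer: -317716325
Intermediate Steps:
o(Q) = 44 + Q (o(Q) = Q + 44 = 44 + Q)
(o(52) + z(77))*(-1449*(5 + 14/7) - 42590) = ((44 + 52) + 77²)*(-1449*(5 + 14/7) - 42590) = (96 + 5929)*(-1449*(5 + 14*(⅐)) - 42590) = 6025*(-1449*(5 + 2) - 42590) = 6025*(-1449*7 - 42590) = 6025*(-10143 - 42590) = 6025*(-52733) = -317716325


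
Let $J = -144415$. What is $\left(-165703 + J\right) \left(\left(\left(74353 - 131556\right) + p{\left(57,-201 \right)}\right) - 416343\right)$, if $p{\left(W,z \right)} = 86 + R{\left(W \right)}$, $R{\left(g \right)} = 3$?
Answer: $146827537926$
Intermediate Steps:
$p{\left(W,z \right)} = 89$ ($p{\left(W,z \right)} = 86 + 3 = 89$)
$\left(-165703 + J\right) \left(\left(\left(74353 - 131556\right) + p{\left(57,-201 \right)}\right) - 416343\right) = \left(-165703 - 144415\right) \left(\left(\left(74353 - 131556\right) + 89\right) - 416343\right) = - 310118 \left(\left(-57203 + 89\right) - 416343\right) = - 310118 \left(-57114 - 416343\right) = \left(-310118\right) \left(-473457\right) = 146827537926$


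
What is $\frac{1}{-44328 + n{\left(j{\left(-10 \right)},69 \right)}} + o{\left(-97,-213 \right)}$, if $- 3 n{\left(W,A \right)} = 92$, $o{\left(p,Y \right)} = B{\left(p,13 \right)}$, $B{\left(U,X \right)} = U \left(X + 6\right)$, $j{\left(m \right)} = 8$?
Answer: $- \frac{245259071}{133076} \approx -1843.0$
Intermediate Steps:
$B{\left(U,X \right)} = U \left(6 + X\right)$
$o{\left(p,Y \right)} = 19 p$ ($o{\left(p,Y \right)} = p \left(6 + 13\right) = p 19 = 19 p$)
$n{\left(W,A \right)} = - \frac{92}{3}$ ($n{\left(W,A \right)} = \left(- \frac{1}{3}\right) 92 = - \frac{92}{3}$)
$\frac{1}{-44328 + n{\left(j{\left(-10 \right)},69 \right)}} + o{\left(-97,-213 \right)} = \frac{1}{-44328 - \frac{92}{3}} + 19 \left(-97\right) = \frac{1}{- \frac{133076}{3}} - 1843 = - \frac{3}{133076} - 1843 = - \frac{245259071}{133076}$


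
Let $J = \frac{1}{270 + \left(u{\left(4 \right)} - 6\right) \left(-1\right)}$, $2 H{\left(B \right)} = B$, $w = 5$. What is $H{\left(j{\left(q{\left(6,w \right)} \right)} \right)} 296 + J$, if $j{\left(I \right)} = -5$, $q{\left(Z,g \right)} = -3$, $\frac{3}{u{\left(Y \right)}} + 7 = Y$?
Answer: $- \frac{204979}{277} \approx -740.0$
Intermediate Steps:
$u{\left(Y \right)} = \frac{3}{-7 + Y}$
$H{\left(B \right)} = \frac{B}{2}$
$J = \frac{1}{277}$ ($J = \frac{1}{270 + \left(\frac{3}{-7 + 4} - 6\right) \left(-1\right)} = \frac{1}{270 + \left(\frac{3}{-3} - 6\right) \left(-1\right)} = \frac{1}{270 + \left(3 \left(- \frac{1}{3}\right) - 6\right) \left(-1\right)} = \frac{1}{270 + \left(-1 - 6\right) \left(-1\right)} = \frac{1}{270 - -7} = \frac{1}{270 + 7} = \frac{1}{277} \approx 0.0036101$)
$H{\left(j{\left(q{\left(6,w \right)} \right)} \right)} 296 + J = \frac{1}{2} \left(-5\right) 296 + \frac{1}{277} = \left(- \frac{5}{2}\right) 296 + \frac{1}{277} = -740 + \frac{1}{277} = - \frac{204979}{277}$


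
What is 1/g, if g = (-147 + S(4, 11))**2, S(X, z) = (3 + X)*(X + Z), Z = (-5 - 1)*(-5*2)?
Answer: 1/90601 ≈ 1.1037e-5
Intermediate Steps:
Z = 60 (Z = -6*(-10) = 60)
S(X, z) = (3 + X)*(60 + X) (S(X, z) = (3 + X)*(X + 60) = (3 + X)*(60 + X))
g = 90601 (g = (-147 + (180 + 4**2 + 63*4))**2 = (-147 + (180 + 16 + 252))**2 = (-147 + 448)**2 = 301**2 = 90601)
1/g = 1/90601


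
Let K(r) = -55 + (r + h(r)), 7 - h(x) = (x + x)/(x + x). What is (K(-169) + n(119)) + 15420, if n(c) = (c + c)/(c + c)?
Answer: 15203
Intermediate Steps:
h(x) = 6 (h(x) = 7 - (x + x)/(x + x) = 7 - 2*x/(2*x) = 7 - 2*x*1/(2*x) = 7 - 1*1 = 7 - 1 = 6)
n(c) = 1 (n(c) = (2*c)/((2*c)) = (2*c)*(1/(2*c)) = 1)
K(r) = -49 + r (K(r) = -55 + (r + 6) = -55 + (6 + r) = -49 + r)
(K(-169) + n(119)) + 15420 = ((-49 - 169) + 1) + 15420 = (-218 + 1) + 15420 = -217 + 15420 = 15203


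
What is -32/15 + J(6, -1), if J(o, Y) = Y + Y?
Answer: -62/15 ≈ -4.1333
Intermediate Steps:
J(o, Y) = 2*Y
-32/15 + J(6, -1) = -32/15 + 2*(-1) = (1/15)*(-32) - 2 = -32/15 - 2 = -62/15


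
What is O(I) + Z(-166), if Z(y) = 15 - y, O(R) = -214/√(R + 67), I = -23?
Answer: 181 - 107*√11/11 ≈ 148.74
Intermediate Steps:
O(R) = -214/√(67 + R)
O(I) + Z(-166) = -214/√(67 - 23) + (15 - 1*(-166)) = -107*√11/11 + (15 + 166) = -107*√11/11 + 181 = 181 - 107*√11/11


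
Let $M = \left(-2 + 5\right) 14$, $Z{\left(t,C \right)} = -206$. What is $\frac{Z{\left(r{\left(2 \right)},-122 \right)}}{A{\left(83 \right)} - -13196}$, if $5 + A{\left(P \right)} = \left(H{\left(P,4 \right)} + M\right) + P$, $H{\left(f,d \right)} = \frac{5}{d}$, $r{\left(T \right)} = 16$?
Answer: $- \frac{824}{53269} \approx -0.015469$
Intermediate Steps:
$M = 42$ ($M = 3 \cdot 14 = 42$)
$A{\left(P \right)} = \frac{153}{4} + P$ ($A{\left(P \right)} = -5 + \left(\left(\frac{5}{4} + 42\right) + P\right) = -5 + \left(\frac{173}{4} + P\right) = \frac{153}{4} + P$)
$\frac{Z{\left(r{\left(2 \right)},-122 \right)}}{A{\left(83 \right)} - -13196} = - \frac{206}{\left(\frac{153}{4} + 83\right) - -13196} = - \frac{206}{\frac{485}{4} + 13196} = - \frac{206}{\frac{53269}{4}} = \left(-206\right) \frac{4}{53269} = - \frac{824}{53269}$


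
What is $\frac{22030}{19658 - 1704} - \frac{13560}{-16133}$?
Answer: $\frac{299433115}{144825941} \approx 2.0675$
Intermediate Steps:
$\frac{22030}{19658 - 1704} - \frac{13560}{-16133} = \frac{22030}{17954} - - \frac{13560}{16133} = 22030 \cdot \frac{1}{17954} + \frac{13560}{16133} = \frac{11015}{8977} + \frac{13560}{16133} = \frac{299433115}{144825941}$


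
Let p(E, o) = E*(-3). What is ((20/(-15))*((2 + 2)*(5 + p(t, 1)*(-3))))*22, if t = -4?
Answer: 10912/3 ≈ 3637.3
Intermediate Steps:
p(E, o) = -3*E
((20/(-15))*((2 + 2)*(5 + p(t, 1)*(-3))))*22 = ((20/(-15))*((2 + 2)*(5 - 3*(-4)*(-3))))*22 = ((20*(-1/15))*(4*(5 + 12*(-3))))*22 = -16*(5 - 36)/3*22 = -16*(-31)/3*22 = -4/3*(-124)*22 = (496/3)*22 = 10912/3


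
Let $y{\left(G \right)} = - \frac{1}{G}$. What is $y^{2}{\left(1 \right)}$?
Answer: $1$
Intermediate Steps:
$y^{2}{\left(1 \right)} = \left(- 1^{-1}\right)^{2} = \left(\left(-1\right) 1\right)^{2} = \left(-1\right)^{2} = 1$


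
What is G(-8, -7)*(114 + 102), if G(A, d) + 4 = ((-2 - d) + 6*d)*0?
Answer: -864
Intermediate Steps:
G(A, d) = -4 (G(A, d) = -4 + ((-2 - d) + 6*d)*0 = -4 + (-2 + 5*d)*0 = -4 + 0 = -4)
G(-8, -7)*(114 + 102) = -4*(114 + 102) = -4*216 = -864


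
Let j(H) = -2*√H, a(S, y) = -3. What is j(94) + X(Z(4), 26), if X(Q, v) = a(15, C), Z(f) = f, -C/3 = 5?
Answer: -3 - 2*√94 ≈ -22.391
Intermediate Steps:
C = -15 (C = -3*5 = -15)
X(Q, v) = -3
j(94) + X(Z(4), 26) = -2*√94 - 3 = -3 - 2*√94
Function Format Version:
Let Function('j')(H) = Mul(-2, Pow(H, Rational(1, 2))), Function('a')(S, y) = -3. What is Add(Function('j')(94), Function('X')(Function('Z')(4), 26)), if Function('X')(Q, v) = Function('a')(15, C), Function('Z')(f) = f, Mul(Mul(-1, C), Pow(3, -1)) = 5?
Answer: Add(-3, Mul(-2, Pow(94, Rational(1, 2)))) ≈ -22.391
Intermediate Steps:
C = -15 (C = Mul(-3, 5) = -15)
Function('X')(Q, v) = -3
Add(Function('j')(94), Function('X')(Function('Z')(4), 26)) = Add(Mul(-2, Pow(94, Rational(1, 2))), -3) = Add(-3, Mul(-2, Pow(94, Rational(1, 2))))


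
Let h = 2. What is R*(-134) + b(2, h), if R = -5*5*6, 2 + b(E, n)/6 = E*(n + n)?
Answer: 20136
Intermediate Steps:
b(E, n) = -12 + 12*E*n (b(E, n) = -12 + 6*(E*(n + n)) = -12 + 6*(E*(2*n)) = -12 + 6*(2*E*n) = -12 + 12*E*n)
R = -150 (R = -25*6 = -150)
R*(-134) + b(2, h) = -150*(-134) + (-12 + 12*2*2) = 20100 + (-12 + 48) = 20100 + 36 = 20136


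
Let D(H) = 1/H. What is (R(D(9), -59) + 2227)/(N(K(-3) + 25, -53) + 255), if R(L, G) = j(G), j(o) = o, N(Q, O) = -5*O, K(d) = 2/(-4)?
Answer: 271/65 ≈ 4.1692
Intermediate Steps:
K(d) = -1/2 (K(d) = 2*(-1/4) = -1/2)
R(L, G) = G
(R(D(9), -59) + 2227)/(N(K(-3) + 25, -53) + 255) = (-59 + 2227)/(-5*(-53) + 255) = 2168/(265 + 255) = 2168/520 = 2168*(1/520) = 271/65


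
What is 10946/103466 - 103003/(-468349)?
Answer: 7891928276/24229098817 ≈ 0.32572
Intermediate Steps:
10946/103466 - 103003/(-468349) = 10946*(1/103466) - 103003*(-1/468349) = 5473/51733 + 103003/468349 = 7891928276/24229098817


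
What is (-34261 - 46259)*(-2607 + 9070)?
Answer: -520400760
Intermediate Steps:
(-34261 - 46259)*(-2607 + 9070) = -80520*6463 = -520400760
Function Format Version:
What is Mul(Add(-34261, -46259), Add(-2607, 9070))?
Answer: -520400760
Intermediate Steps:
Mul(Add(-34261, -46259), Add(-2607, 9070)) = Mul(-80520, 6463) = -520400760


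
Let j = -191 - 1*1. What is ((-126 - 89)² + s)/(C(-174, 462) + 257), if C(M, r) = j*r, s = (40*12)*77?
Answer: -83185/88447 ≈ -0.94051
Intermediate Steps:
s = 36960 (s = 480*77 = 36960)
j = -192 (j = -191 - 1 = -192)
C(M, r) = -192*r
((-126 - 89)² + s)/(C(-174, 462) + 257) = ((-126 - 89)² + 36960)/(-192*462 + 257) = ((-215)² + 36960)/(-88704 + 257) = (46225 + 36960)/(-88447) = 83185*(-1/88447) = -83185/88447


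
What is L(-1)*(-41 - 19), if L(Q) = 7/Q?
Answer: 420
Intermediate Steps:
L(-1)*(-41 - 19) = (7/(-1))*(-41 - 19) = (7*(-1))*(-60) = -7*(-60) = 420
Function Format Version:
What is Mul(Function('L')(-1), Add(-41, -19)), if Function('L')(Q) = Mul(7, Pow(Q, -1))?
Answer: 420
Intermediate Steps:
Mul(Function('L')(-1), Add(-41, -19)) = Mul(Mul(7, Pow(-1, -1)), Add(-41, -19)) = Mul(Mul(7, -1), -60) = Mul(-7, -60) = 420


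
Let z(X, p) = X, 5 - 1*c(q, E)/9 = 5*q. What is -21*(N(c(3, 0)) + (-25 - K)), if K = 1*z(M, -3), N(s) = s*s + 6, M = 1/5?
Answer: -848484/5 ≈ -1.6970e+5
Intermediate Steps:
M = ⅕ ≈ 0.20000
c(q, E) = 45 - 45*q
N(s) = 6 + s² (N(s) = s² + 6 = 6 + s²)
K = ⅕ (K = 1*(⅕) = ⅕ ≈ 0.20000)
-21*(N(c(3, 0)) + (-25 - K)) = -21*((6 + (45 - 45*3)²) + (-25 - 1*⅕)) = -21*((6 + (45 - 135)²) + (-25 - ⅕)) = -21*((6 + (-90)²) - 126/5) = -21*((6 + 8100) - 126/5) = -21*(8106 - 126/5) = -21*40404/5 = -848484/5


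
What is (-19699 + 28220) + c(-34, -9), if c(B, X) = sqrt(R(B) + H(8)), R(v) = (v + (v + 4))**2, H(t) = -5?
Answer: 8521 + sqrt(4091) ≈ 8585.0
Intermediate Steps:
R(v) = (4 + 2*v)**2 (R(v) = (v + (4 + v))**2 = (4 + 2*v)**2)
c(B, X) = sqrt(-5 + 4*(2 + B)**2) (c(B, X) = sqrt(4*(2 + B)**2 - 5) = sqrt(-5 + 4*(2 + B)**2))
(-19699 + 28220) + c(-34, -9) = (-19699 + 28220) + sqrt(-5 + 4*(2 - 34)**2) = 8521 + sqrt(-5 + 4*(-32)**2) = 8521 + sqrt(-5 + 4*1024) = 8521 + sqrt(-5 + 4096) = 8521 + sqrt(4091)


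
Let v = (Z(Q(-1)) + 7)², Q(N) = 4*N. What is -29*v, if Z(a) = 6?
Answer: -4901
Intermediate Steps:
v = 169 (v = (6 + 7)² = 13² = 169)
-29*v = -29*169 = -4901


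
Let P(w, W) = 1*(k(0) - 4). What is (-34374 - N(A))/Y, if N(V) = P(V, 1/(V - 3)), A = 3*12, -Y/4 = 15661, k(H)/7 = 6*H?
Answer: 17185/31322 ≈ 0.54866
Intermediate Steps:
k(H) = 42*H (k(H) = 7*(6*H) = 42*H)
Y = -62644 (Y = -4*15661 = -62644)
A = 36
P(w, W) = -4 (P(w, W) = 1*(42*0 - 4) = 1*(0 - 4) = 1*(-4) = -4)
N(V) = -4
(-34374 - N(A))/Y = (-34374 - 1*(-4))/(-62644) = (-34374 + 4)*(-1/62644) = -34370*(-1/62644) = 17185/31322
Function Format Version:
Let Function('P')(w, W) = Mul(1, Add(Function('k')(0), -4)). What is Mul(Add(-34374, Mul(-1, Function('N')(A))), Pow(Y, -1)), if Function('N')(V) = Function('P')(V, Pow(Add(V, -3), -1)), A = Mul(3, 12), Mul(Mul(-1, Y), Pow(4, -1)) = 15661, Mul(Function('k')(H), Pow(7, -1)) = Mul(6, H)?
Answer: Rational(17185, 31322) ≈ 0.54866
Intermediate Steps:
Function('k')(H) = Mul(42, H) (Function('k')(H) = Mul(7, Mul(6, H)) = Mul(42, H))
Y = -62644 (Y = Mul(-4, 15661) = -62644)
A = 36
Function('P')(w, W) = -4 (Function('P')(w, W) = Mul(1, Add(Mul(42, 0), -4)) = Mul(1, Add(0, -4)) = Mul(1, -4) = -4)
Function('N')(V) = -4
Mul(Add(-34374, Mul(-1, Function('N')(A))), Pow(Y, -1)) = Mul(Add(-34374, Mul(-1, -4)), Pow(-62644, -1)) = Mul(Add(-34374, 4), Rational(-1, 62644)) = Mul(-34370, Rational(-1, 62644)) = Rational(17185, 31322)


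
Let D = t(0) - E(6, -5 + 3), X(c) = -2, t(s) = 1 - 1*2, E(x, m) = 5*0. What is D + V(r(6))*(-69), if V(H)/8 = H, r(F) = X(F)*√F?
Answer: -1 + 1104*√6 ≈ 2703.2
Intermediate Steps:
E(x, m) = 0
t(s) = -1 (t(s) = 1 - 2 = -1)
D = -1 (D = -1 - 1*0 = -1 + 0 = -1)
r(F) = -2*√F
V(H) = 8*H
D + V(r(6))*(-69) = -1 + (8*(-2*√6))*(-69) = -1 - 16*√6*(-69) = -1 + 1104*√6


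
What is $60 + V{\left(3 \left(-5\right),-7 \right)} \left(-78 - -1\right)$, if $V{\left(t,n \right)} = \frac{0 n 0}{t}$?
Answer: $60$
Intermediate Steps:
$V{\left(t,n \right)} = 0$ ($V{\left(t,n \right)} = \frac{0 \cdot 0}{t} = \frac{0}{t} = 0$)
$60 + V{\left(3 \left(-5\right),-7 \right)} \left(-78 - -1\right) = 60 + 0 \left(-78 - -1\right) = 60 + 0 \left(-78 + 1\right) = 60 + 0 \left(-77\right) = 60 + 0 = 60$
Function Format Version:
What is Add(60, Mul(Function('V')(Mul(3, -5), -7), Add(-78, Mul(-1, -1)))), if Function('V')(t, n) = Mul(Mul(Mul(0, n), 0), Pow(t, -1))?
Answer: 60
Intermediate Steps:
Function('V')(t, n) = 0 (Function('V')(t, n) = Mul(Mul(0, 0), Pow(t, -1)) = Mul(0, Pow(t, -1)) = 0)
Add(60, Mul(Function('V')(Mul(3, -5), -7), Add(-78, Mul(-1, -1)))) = Add(60, Mul(0, Add(-78, Mul(-1, -1)))) = Add(60, Mul(0, Add(-78, 1))) = Add(60, Mul(0, -77)) = Add(60, 0) = 60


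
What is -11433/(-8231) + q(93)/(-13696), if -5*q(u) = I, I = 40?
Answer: 19581527/14091472 ≈ 1.3896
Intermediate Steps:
q(u) = -8 (q(u) = -⅕*40 = -8)
-11433/(-8231) + q(93)/(-13696) = -11433/(-8231) - 8/(-13696) = -11433*(-1/8231) - 8*(-1/13696) = 11433/8231 + 1/1712 = 19581527/14091472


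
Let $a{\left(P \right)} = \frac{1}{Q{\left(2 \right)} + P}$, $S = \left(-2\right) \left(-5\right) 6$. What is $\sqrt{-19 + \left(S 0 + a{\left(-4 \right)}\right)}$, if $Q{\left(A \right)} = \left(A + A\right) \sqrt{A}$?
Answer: $\frac{\sqrt{77 - 76 \sqrt{2}}}{2 \sqrt{-1 + \sqrt{2}}} \approx 4.2891 i$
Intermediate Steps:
$Q{\left(A \right)} = 2 A^{\frac{3}{2}}$ ($Q{\left(A \right)} = 2 A \sqrt{A} = 2 A^{\frac{3}{2}}$)
$S = 60$ ($S = 10 \cdot 6 = 60$)
$a{\left(P \right)} = \frac{1}{P + 4 \sqrt{2}}$ ($a{\left(P \right)} = \frac{1}{2 \cdot 2^{\frac{3}{2}} + P} = \frac{1}{2 \cdot 2 \sqrt{2} + P} = \frac{1}{4 \sqrt{2} + P} = \frac{1}{P + 4 \sqrt{2}}$)
$\sqrt{-19 + \left(S 0 + a{\left(-4 \right)}\right)} = \sqrt{-19 + \left(60 \cdot 0 + \frac{1}{-4 + 4 \sqrt{2}}\right)} = \sqrt{-19 + \left(0 + \frac{1}{-4 + 4 \sqrt{2}}\right)} = \sqrt{-19 + \frac{1}{-4 + 4 \sqrt{2}}}$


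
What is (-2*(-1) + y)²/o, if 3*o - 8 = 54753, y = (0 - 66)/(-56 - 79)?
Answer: 1792/5280525 ≈ 0.00033936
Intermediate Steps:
y = 22/45 (y = -66/(-135) = -66*(-1/135) = 22/45 ≈ 0.48889)
o = 54761/3 (o = 8/3 + (⅓)*54753 = 8/3 + 18251 = 54761/3 ≈ 18254.)
(-2*(-1) + y)²/o = (-2*(-1) + 22/45)²/(54761/3) = (2 + 22/45)²*(3/54761) = (112/45)²*(3/54761) = (12544/2025)*(3/54761) = 1792/5280525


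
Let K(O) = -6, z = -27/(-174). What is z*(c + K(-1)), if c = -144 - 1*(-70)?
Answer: -360/29 ≈ -12.414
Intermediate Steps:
z = 9/58 (z = -27*(-1/174) = 9/58 ≈ 0.15517)
c = -74 (c = -144 + 70 = -74)
z*(c + K(-1)) = 9*(-74 - 6)/58 = (9/58)*(-80) = -360/29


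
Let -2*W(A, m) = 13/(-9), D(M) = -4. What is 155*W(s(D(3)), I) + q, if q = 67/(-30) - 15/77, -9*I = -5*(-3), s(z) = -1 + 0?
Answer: 379474/3465 ≈ 109.52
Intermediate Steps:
s(z) = -1
I = -5/3 (I = -(-5)*(-3)/9 = -1/9*15 = -5/3 ≈ -1.6667)
W(A, m) = 13/18 (W(A, m) = -13/(2*(-9)) = -13*(-1)/(2*9) = -1/2*(-13/9) = 13/18)
q = -5609/2310 (q = 67*(-1/30) - 15*1/77 = -67/30 - 15/77 = -5609/2310 ≈ -2.4281)
155*W(s(D(3)), I) + q = 155*(13/18) - 5609/2310 = 2015/18 - 5609/2310 = 379474/3465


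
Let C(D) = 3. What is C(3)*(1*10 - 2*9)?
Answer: -24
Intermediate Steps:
C(3)*(1*10 - 2*9) = 3*(1*10 - 2*9) = 3*(10 - 18) = 3*(-8) = -24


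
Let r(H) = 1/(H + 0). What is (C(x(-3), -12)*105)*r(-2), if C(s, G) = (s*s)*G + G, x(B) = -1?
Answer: 1260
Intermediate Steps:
C(s, G) = G + G*s² (C(s, G) = s²*G + G = G*s² + G = G + G*s²)
r(H) = 1/H
(C(x(-3), -12)*105)*r(-2) = (-12*(1 + (-1)²)*105)/(-2) = (-12*(1 + 1)*105)*(-½) = (-12*2*105)*(-½) = -24*105*(-½) = -2520*(-½) = 1260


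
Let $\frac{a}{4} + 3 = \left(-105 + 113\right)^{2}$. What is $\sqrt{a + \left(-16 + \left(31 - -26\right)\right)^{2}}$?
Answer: $5 \sqrt{77} \approx 43.875$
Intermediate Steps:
$a = 244$ ($a = -12 + 4 \left(-105 + 113\right)^{2} = -12 + 4 \cdot 8^{2} = -12 + 4 \cdot 64 = -12 + 256 = 244$)
$\sqrt{a + \left(-16 + \left(31 - -26\right)\right)^{2}} = \sqrt{244 + \left(-16 + \left(31 - -26\right)\right)^{2}} = \sqrt{244 + \left(-16 + \left(31 + 26\right)\right)^{2}} = \sqrt{244 + \left(-16 + 57\right)^{2}} = \sqrt{244 + 41^{2}} = \sqrt{244 + 1681} = \sqrt{1925} = 5 \sqrt{77}$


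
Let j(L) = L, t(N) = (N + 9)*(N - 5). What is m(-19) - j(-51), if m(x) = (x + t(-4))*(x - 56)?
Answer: 4851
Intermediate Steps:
t(N) = (-5 + N)*(9 + N) (t(N) = (9 + N)*(-5 + N) = (-5 + N)*(9 + N))
m(x) = (-56 + x)*(-45 + x) (m(x) = (x + (-45 + (-4)² + 4*(-4)))*(x - 56) = (x + (-45 + 16 - 16))*(-56 + x) = (x - 45)*(-56 + x) = (-45 + x)*(-56 + x) = (-56 + x)*(-45 + x))
m(-19) - j(-51) = (2520 + (-19)² - 101*(-19)) - 1*(-51) = (2520 + 361 + 1919) + 51 = 4800 + 51 = 4851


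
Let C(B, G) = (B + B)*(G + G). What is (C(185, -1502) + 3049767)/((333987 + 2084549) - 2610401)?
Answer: -1938287/191865 ≈ -10.102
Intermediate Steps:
C(B, G) = 4*B*G (C(B, G) = (2*B)*(2*G) = 4*B*G)
(C(185, -1502) + 3049767)/((333987 + 2084549) - 2610401) = (4*185*(-1502) + 3049767)/((333987 + 2084549) - 2610401) = (-1111480 + 3049767)/(2418536 - 2610401) = 1938287/(-191865) = 1938287*(-1/191865) = -1938287/191865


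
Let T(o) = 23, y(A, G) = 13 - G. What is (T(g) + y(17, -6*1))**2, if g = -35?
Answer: 1764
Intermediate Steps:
(T(g) + y(17, -6*1))**2 = (23 + (13 - (-6)))**2 = (23 + (13 - 1*(-6)))**2 = (23 + (13 + 6))**2 = (23 + 19)**2 = 42**2 = 1764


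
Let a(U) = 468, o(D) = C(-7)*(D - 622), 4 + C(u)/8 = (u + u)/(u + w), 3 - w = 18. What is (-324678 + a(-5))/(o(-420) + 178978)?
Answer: -356631/227719 ≈ -1.5661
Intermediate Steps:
w = -15 (w = 3 - 1*18 = 3 - 18 = -15)
C(u) = -32 + 16*u/(-15 + u) (C(u) = -32 + 8*((u + u)/(u - 15)) = -32 + 8*((2*u)/(-15 + u)) = -32 + 8*(2*u/(-15 + u)) = -32 + 16*u/(-15 + u))
o(D) = 184112/11 - 296*D/11 (o(D) = (16*(30 - 1*(-7))/(-15 - 7))*(D - 622) = (16*(30 + 7)/(-22))*(-622 + D) = (16*(-1/22)*37)*(-622 + D) = -296*(-622 + D)/11 = 184112/11 - 296*D/11)
(-324678 + a(-5))/(o(-420) + 178978) = (-324678 + 468)/((184112/11 - 296/11*(-420)) + 178978) = -324210/((184112/11 + 124320/11) + 178978) = -324210/(308432/11 + 178978) = -324210/2277190/11 = -324210*11/2277190 = -356631/227719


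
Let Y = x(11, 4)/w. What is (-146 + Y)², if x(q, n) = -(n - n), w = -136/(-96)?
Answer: 21316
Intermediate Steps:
w = 17/12 (w = -136*(-1/96) = 17/12 ≈ 1.4167)
x(q, n) = 0 (x(q, n) = -1*0 = 0)
Y = 0 (Y = 0/(17/12) = 0*(12/17) = 0)
(-146 + Y)² = (-146 + 0)² = (-146)² = 21316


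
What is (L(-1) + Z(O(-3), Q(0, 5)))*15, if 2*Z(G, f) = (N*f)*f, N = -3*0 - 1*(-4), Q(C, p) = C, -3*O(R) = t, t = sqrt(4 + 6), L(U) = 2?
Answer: 30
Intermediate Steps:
t = sqrt(10) ≈ 3.1623
O(R) = -sqrt(10)/3
N = 4 (N = 0 + 4 = 4)
Z(G, f) = 2*f**2 (Z(G, f) = ((4*f)*f)/2 = (4*f**2)/2 = 2*f**2)
(L(-1) + Z(O(-3), Q(0, 5)))*15 = (2 + 2*0**2)*15 = (2 + 2*0)*15 = (2 + 0)*15 = 2*15 = 30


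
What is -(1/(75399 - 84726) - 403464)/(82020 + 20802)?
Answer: 3763108729/959020794 ≈ 3.9239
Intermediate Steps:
-(1/(75399 - 84726) - 403464)/(82020 + 20802) = -(1/(-9327) - 403464)/102822 = -(-1/9327 - 403464)/102822 = -(-3763108729)/(9327*102822) = -1*(-3763108729/959020794) = 3763108729/959020794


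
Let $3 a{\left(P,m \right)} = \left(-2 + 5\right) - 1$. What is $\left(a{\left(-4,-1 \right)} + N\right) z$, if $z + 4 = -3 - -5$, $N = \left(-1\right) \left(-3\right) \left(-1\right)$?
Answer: $\frac{14}{3} \approx 4.6667$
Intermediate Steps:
$a{\left(P,m \right)} = \frac{2}{3}$ ($a{\left(P,m \right)} = \frac{\left(-2 + 5\right) - 1}{3} = \frac{3 - 1}{3} = \frac{1}{3} \cdot 2 = \frac{2}{3}$)
$N = -3$ ($N = 3 \left(-1\right) = -3$)
$z = -2$ ($z = -4 - -2 = -4 + \left(-3 + 5\right) = -4 + 2 = -2$)
$\left(a{\left(-4,-1 \right)} + N\right) z = \left(\frac{2}{3} - 3\right) \left(-2\right) = \left(- \frac{7}{3}\right) \left(-2\right) = \frac{14}{3}$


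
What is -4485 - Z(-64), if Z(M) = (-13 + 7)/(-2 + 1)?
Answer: -4491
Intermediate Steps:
Z(M) = 6 (Z(M) = -6/(-1) = -6*(-1) = 6)
-4485 - Z(-64) = -4485 - 1*6 = -4485 - 6 = -4491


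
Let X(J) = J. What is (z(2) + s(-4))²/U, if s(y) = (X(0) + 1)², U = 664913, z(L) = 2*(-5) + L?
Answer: 49/664913 ≈ 7.3694e-5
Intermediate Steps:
z(L) = -10 + L
s(y) = 1 (s(y) = (0 + 1)² = 1² = 1)
(z(2) + s(-4))²/U = ((-10 + 2) + 1)²/664913 = (-8 + 1)²*(1/664913) = (-7)²*(1/664913) = 49*(1/664913) = 49/664913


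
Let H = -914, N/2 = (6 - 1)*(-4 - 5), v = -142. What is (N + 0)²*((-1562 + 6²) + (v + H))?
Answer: -20914200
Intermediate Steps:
N = -90 (N = 2*((6 - 1)*(-4 - 5)) = 2*(5*(-9)) = 2*(-45) = -90)
(N + 0)²*((-1562 + 6²) + (v + H)) = (-90 + 0)²*((-1562 + 6²) + (-142 - 914)) = (-90)²*((-1562 + 36) - 1056) = 8100*(-1526 - 1056) = 8100*(-2582) = -20914200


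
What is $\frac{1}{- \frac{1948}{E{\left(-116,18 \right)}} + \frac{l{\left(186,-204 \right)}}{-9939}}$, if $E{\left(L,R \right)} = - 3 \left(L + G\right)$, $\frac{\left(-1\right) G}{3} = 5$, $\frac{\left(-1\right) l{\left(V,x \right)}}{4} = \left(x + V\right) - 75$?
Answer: $- \frac{1302009}{6502456} \approx -0.20023$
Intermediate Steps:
$l{\left(V,x \right)} = 300 - 4 V - 4 x$ ($l{\left(V,x \right)} = - 4 \left(\left(x + V\right) - 75\right) = - 4 \left(\left(V + x\right) - 75\right) = - 4 \left(-75 + V + x\right) = 300 - 4 V - 4 x$)
$G = -15$ ($G = \left(-3\right) 5 = -15$)
$E{\left(L,R \right)} = 45 - 3 L$ ($E{\left(L,R \right)} = - 3 \left(L - 15\right) = - 3 \left(-15 + L\right) = 45 - 3 L$)
$\frac{1}{- \frac{1948}{E{\left(-116,18 \right)}} + \frac{l{\left(186,-204 \right)}}{-9939}} = \frac{1}{- \frac{1948}{45 - -348} + \frac{300 - 744 - -816}{-9939}} = \frac{1}{- \frac{1948}{45 + 348} + \left(300 - 744 + 816\right) \left(- \frac{1}{9939}\right)} = \frac{1}{- \frac{1948}{393} + 372 \left(- \frac{1}{9939}\right)} = \frac{1}{\left(-1948\right) \frac{1}{393} - \frac{124}{3313}} = \frac{1}{- \frac{1948}{393} - \frac{124}{3313}} = \frac{1}{- \frac{6502456}{1302009}} = - \frac{1302009}{6502456}$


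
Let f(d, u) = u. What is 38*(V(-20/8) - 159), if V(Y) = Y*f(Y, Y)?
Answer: -11609/2 ≈ -5804.5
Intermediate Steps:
V(Y) = Y² (V(Y) = Y*Y = Y²)
38*(V(-20/8) - 159) = 38*((-20/8)² - 159) = 38*((-20*⅛)² - 159) = 38*((-5/2)² - 159) = 38*(25/4 - 159) = 38*(-611/4) = -11609/2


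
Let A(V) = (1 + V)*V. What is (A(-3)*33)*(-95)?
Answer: -18810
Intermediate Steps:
A(V) = V*(1 + V)
(A(-3)*33)*(-95) = (-3*(1 - 3)*33)*(-95) = (-3*(-2)*33)*(-95) = (6*33)*(-95) = 198*(-95) = -18810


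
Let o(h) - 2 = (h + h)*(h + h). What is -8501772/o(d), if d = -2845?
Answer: -1416962/5396017 ≈ -0.26259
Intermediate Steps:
o(h) = 2 + 4*h² (o(h) = 2 + (h + h)*(h + h) = 2 + (2*h)*(2*h) = 2 + 4*h²)
-8501772/o(d) = -8501772/(2 + 4*(-2845)²) = -8501772/(2 + 4*8094025) = -8501772/(2 + 32376100) = -8501772/32376102 = -8501772*1/32376102 = -1416962/5396017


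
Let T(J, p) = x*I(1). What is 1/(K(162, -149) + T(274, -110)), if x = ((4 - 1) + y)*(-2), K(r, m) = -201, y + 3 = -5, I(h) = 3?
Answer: -1/171 ≈ -0.0058480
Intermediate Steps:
y = -8 (y = -3 - 5 = -8)
x = 10 (x = ((4 - 1) - 8)*(-2) = (3 - 8)*(-2) = -5*(-2) = 10)
T(J, p) = 30 (T(J, p) = 10*3 = 30)
1/(K(162, -149) + T(274, -110)) = 1/(-201 + 30) = 1/(-171) = -1/171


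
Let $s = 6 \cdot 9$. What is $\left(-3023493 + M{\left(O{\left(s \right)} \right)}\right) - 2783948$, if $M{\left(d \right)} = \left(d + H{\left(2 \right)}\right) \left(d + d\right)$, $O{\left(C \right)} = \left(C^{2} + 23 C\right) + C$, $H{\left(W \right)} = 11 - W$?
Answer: $29750263$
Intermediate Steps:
$s = 54$
$O{\left(C \right)} = C^{2} + 24 C$
$M{\left(d \right)} = 2 d \left(9 + d\right)$ ($M{\left(d \right)} = \left(d + \left(11 - 2\right)\right) \left(d + d\right) = \left(d + \left(11 - 2\right)\right) 2 d = \left(d + 9\right) 2 d = \left(9 + d\right) 2 d = 2 d \left(9 + d\right)$)
$\left(-3023493 + M{\left(O{\left(s \right)} \right)}\right) - 2783948 = \left(-3023493 + 2 \cdot 54 \left(24 + 54\right) \left(9 + 54 \left(24 + 54\right)\right)\right) - 2783948 = \left(-3023493 + 2 \cdot 54 \cdot 78 \left(9 + 54 \cdot 78\right)\right) - 2783948 = \left(-3023493 + 2 \cdot 4212 \left(9 + 4212\right)\right) - 2783948 = \left(-3023493 + 2 \cdot 4212 \cdot 4221\right) - 2783948 = \left(-3023493 + 35557704\right) - 2783948 = 32534211 - 2783948 = 29750263$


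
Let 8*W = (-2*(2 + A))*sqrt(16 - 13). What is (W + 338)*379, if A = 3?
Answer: 128102 - 1895*sqrt(3)/4 ≈ 1.2728e+5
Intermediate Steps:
W = -5*sqrt(3)/4 (W = ((-2*(2 + 3))*sqrt(16 - 13))/8 = ((-2*5)*sqrt(3))/8 = (-10*sqrt(3))/8 = -5*sqrt(3)/4 ≈ -2.1651)
(W + 338)*379 = (-5*sqrt(3)/4 + 338)*379 = (338 - 5*sqrt(3)/4)*379 = 128102 - 1895*sqrt(3)/4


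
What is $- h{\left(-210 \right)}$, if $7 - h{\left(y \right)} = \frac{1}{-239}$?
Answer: $- \frac{1674}{239} \approx -7.0042$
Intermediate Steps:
$h{\left(y \right)} = \frac{1674}{239}$ ($h{\left(y \right)} = 7 - \frac{1}{-239} = 7 - - \frac{1}{239} = 7 + \frac{1}{239} = \frac{1674}{239}$)
$- h{\left(-210 \right)} = \left(-1\right) \frac{1674}{239} = - \frac{1674}{239}$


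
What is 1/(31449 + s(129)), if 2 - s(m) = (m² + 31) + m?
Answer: 1/14650 ≈ 6.8259e-5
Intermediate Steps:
s(m) = -29 - m - m² (s(m) = 2 - ((m² + 31) + m) = 2 - ((31 + m²) + m) = 2 - (31 + m + m²) = 2 + (-31 - m - m²) = -29 - m - m²)
1/(31449 + s(129)) = 1/(31449 + (-29 - 1*129 - 1*129²)) = 1/(31449 + (-29 - 129 - 1*16641)) = 1/(31449 + (-29 - 129 - 16641)) = 1/(31449 - 16799) = 1/14650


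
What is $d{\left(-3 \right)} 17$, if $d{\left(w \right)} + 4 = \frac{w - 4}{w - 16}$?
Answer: $- \frac{1173}{19} \approx -61.737$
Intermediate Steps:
$d{\left(w \right)} = -4 + \frac{-4 + w}{-16 + w}$ ($d{\left(w \right)} = -4 + \frac{w - 4}{w - 16} = -4 + \frac{-4 + w}{-16 + w}$)
$d{\left(-3 \right)} 17 = \frac{3 \left(20 - -3\right)}{-16 - 3} \cdot 17 = \frac{3 \left(20 + 3\right)}{-19} \cdot 17 = 3 \left(- \frac{1}{19}\right) 23 \cdot 17 = \left(- \frac{69}{19}\right) 17 = - \frac{1173}{19}$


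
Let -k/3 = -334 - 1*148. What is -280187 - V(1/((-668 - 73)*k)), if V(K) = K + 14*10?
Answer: -300366455921/1071486 ≈ -2.8033e+5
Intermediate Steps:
k = 1446 (k = -3*(-334 - 1*148) = -3*(-334 - 148) = -3*(-482) = 1446)
V(K) = 140 + K (V(K) = K + 140 = 140 + K)
-280187 - V(1/((-668 - 73)*k)) = -280187 - (140 + 1/(-668 - 73*1446)) = -280187 - (140 + (1/1446)/(-741)) = -280187 - (140 - 1/741*1/1446) = -280187 - (140 - 1/1071486) = -280187 - 1*150008039/1071486 = -280187 - 150008039/1071486 = -300366455921/1071486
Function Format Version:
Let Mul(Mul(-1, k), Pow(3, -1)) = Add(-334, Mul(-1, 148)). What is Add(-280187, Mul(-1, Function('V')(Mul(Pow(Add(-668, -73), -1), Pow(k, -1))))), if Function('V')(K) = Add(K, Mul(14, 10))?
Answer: Rational(-300366455921, 1071486) ≈ -2.8033e+5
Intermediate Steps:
k = 1446 (k = Mul(-3, Add(-334, Mul(-1, 148))) = Mul(-3, Add(-334, -148)) = Mul(-3, -482) = 1446)
Function('V')(K) = Add(140, K) (Function('V')(K) = Add(K, 140) = Add(140, K))
Add(-280187, Mul(-1, Function('V')(Mul(Pow(Add(-668, -73), -1), Pow(k, -1))))) = Add(-280187, Mul(-1, Add(140, Mul(Pow(Add(-668, -73), -1), Pow(1446, -1))))) = Add(-280187, Mul(-1, Add(140, Mul(Pow(-741, -1), Rational(1, 1446))))) = Add(-280187, Mul(-1, Add(140, Mul(Rational(-1, 741), Rational(1, 1446))))) = Add(-280187, Mul(-1, Add(140, Rational(-1, 1071486)))) = Add(-280187, Mul(-1, Rational(150008039, 1071486))) = Add(-280187, Rational(-150008039, 1071486)) = Rational(-300366455921, 1071486)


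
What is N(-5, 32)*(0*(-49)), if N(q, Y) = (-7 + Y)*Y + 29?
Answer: 0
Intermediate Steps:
N(q, Y) = 29 + Y*(-7 + Y) (N(q, Y) = Y*(-7 + Y) + 29 = 29 + Y*(-7 + Y))
N(-5, 32)*(0*(-49)) = (29 + 32² - 7*32)*(0*(-49)) = (29 + 1024 - 224)*0 = 829*0 = 0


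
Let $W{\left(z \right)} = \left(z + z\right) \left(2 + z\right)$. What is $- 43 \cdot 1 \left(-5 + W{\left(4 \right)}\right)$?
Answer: $-1849$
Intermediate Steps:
$W{\left(z \right)} = 2 z \left(2 + z\right)$
$- 43 \cdot 1 \left(-5 + W{\left(4 \right)}\right) = - 43 \cdot 1 \left(-5 + 2 \cdot 4 \left(2 + 4\right)\right) = - 43 \cdot 1 \left(-5 + 2 \cdot 4 \cdot 6\right) = - 43 \cdot 1 \left(-5 + 48\right) = - 43 \cdot 1 \cdot 43 = \left(-43\right) 43 = -1849$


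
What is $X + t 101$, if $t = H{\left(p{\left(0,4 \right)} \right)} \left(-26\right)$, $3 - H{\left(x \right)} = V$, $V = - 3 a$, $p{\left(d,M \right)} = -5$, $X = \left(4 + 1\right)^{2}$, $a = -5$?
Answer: $31537$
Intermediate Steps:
$X = 25$ ($X = 5^{2} = 25$)
$V = 15$ ($V = \left(-3\right) \left(-5\right) = 15$)
$H{\left(x \right)} = -12$ ($H{\left(x \right)} = 3 - 15 = -12$)
$t = 312$ ($t = \left(-12\right) \left(-26\right) = 312$)
$X + t 101 = 25 + 312 \cdot 101 = 25 + 31512 = 31537$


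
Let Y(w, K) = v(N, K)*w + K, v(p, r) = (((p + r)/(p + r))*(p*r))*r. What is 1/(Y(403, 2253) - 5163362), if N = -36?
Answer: -1/73647899681 ≈ -1.3578e-11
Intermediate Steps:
v(p, r) = p*r² (v(p, r) = (1*(p*r))*r = (p*r)*r = p*r²)
Y(w, K) = K - 36*w*K² (Y(w, K) = (-36*K²)*w + K = -36*w*K² + K = K - 36*w*K²)
1/(Y(403, 2253) - 5163362) = 1/(2253*(1 - 36*2253*403) - 5163362) = 1/(2253*(1 - 32686524) - 5163362) = 1/(2253*(-32686523) - 5163362) = 1/(-73642736319 - 5163362) = 1/(-73647899681) = -1/73647899681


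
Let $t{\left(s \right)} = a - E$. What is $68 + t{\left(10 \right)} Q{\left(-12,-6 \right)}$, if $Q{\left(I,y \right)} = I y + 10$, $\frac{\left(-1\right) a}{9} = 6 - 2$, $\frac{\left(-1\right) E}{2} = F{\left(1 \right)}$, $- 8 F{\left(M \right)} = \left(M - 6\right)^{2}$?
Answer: $- \frac{6793}{2} \approx -3396.5$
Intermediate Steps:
$F{\left(M \right)} = - \frac{\left(-6 + M\right)^{2}}{8}$ ($F{\left(M \right)} = - \frac{\left(M - 6\right)^{2}}{8} = - \frac{\left(-6 + M\right)^{2}}{8}$)
$E = \frac{25}{4}$ ($E = - 2 \left(- \frac{\left(-6 + 1\right)^{2}}{8}\right) = - 2 \left(- \frac{\left(-5\right)^{2}}{8}\right) = - 2 \left(\left(- \frac{1}{8}\right) 25\right) = \left(-2\right) \left(- \frac{25}{8}\right) = \frac{25}{4} \approx 6.25$)
$a = -36$ ($a = - 9 \left(6 - 2\right) = \left(-9\right) 4 = -36$)
$t{\left(s \right)} = - \frac{169}{4}$ ($t{\left(s \right)} = -36 - \frac{25}{4} = - \frac{169}{4}$)
$Q{\left(I,y \right)} = 10 + I y$
$68 + t{\left(10 \right)} Q{\left(-12,-6 \right)} = 68 - \frac{169 \left(10 - -72\right)}{4} = 68 - \frac{169 \left(10 + 72\right)}{4} = 68 - \frac{6929}{2} = - \frac{6793}{2}$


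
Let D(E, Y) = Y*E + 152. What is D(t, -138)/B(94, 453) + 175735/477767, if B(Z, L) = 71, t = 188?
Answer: -12310089279/33921457 ≈ -362.90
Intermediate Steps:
D(E, Y) = 152 + E*Y (D(E, Y) = E*Y + 152 = 152 + E*Y)
D(t, -138)/B(94, 453) + 175735/477767 = (152 + 188*(-138))/71 + 175735/477767 = (152 - 25944)*(1/71) + 175735*(1/477767) = -25792*1/71 + 175735/477767 = -25792/71 + 175735/477767 = -12310089279/33921457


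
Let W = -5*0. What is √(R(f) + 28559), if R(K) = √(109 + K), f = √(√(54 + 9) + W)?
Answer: √(28559 + √(109 + √3*7^(¼))) ≈ 169.03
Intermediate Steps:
W = 0
f = √3*7^(¼) (f = √(√(54 + 9) + 0) = √(√63 + 0) = √(3*√7 + 0) = √(3*√7) = √3*7^(¼) ≈ 2.8173)
√(R(f) + 28559) = √(√(109 + √3*7^(¼)) + 28559) = √(28559 + √(109 + √3*7^(¼)))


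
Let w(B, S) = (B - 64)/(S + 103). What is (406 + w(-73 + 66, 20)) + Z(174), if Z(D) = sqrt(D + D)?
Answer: 49867/123 + 2*sqrt(87) ≈ 424.08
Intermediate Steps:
w(B, S) = (-64 + B)/(103 + S)
Z(D) = sqrt(2)*sqrt(D) (Z(D) = sqrt(2*D) = sqrt(2)*sqrt(D))
(406 + w(-73 + 66, 20)) + Z(174) = (406 + (-64 + (-73 + 66))/(103 + 20)) + sqrt(2)*sqrt(174) = (406 + (-64 - 7)/123) + 2*sqrt(87) = (406 + (1/123)*(-71)) + 2*sqrt(87) = (406 - 71/123) + 2*sqrt(87) = 49867/123 + 2*sqrt(87)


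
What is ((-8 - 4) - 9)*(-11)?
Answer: 231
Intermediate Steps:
((-8 - 4) - 9)*(-11) = (-12 - 9)*(-11) = -21*(-11) = 231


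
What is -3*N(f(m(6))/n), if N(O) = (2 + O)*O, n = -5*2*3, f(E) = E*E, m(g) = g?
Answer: 72/25 ≈ 2.8800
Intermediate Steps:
f(E) = E**2
n = -30 (n = -10*3 = -30)
N(O) = O*(2 + O)
-3*N(f(m(6))/n) = -3*6**2/(-30)*(2 + 6**2/(-30)) = -3*36*(-1/30)*(2 + 36*(-1/30)) = -(-18)*(2 - 6/5)/5 = -(-18)*4/(5*5) = -3*(-24/25) = 72/25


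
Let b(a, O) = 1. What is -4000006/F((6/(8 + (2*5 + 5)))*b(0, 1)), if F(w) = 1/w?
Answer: -24000036/23 ≈ -1.0435e+6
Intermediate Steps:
-4000006/F((6/(8 + (2*5 + 5)))*b(0, 1)) = -4000006*(6/(8 + (2*5 + 5)))*1 = -4000006*(6/(8 + (10 + 5)))*1 = -4000006*(6/(8 + 15))*1 = -4000006*(6/23)*1 = -4000006/(1/(6/23)) = -4000006/23/6 = -4000006*6/23 = -24000036/23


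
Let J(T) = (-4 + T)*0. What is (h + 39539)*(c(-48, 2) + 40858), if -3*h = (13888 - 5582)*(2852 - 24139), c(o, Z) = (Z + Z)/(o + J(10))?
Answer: 86747128999505/36 ≈ 2.4096e+12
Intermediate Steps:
J(T) = 0
c(o, Z) = 2*Z/o (c(o, Z) = (Z + Z)/(o + 0) = (2*Z)/o = 2*Z/o)
h = 176809822/3 (h = -(13888 - 5582)*(2852 - 24139)/3 = -8306*(-21287)/3 = -1/3*(-176809822) = 176809822/3 ≈ 5.8937e+7)
(h + 39539)*(c(-48, 2) + 40858) = (176809822/3 + 39539)*(2*2/(-48) + 40858) = 176928439*(2*2*(-1/48) + 40858)/3 = 176928439*(-1/12 + 40858)/3 = (176928439/3)*(490295/12) = 86747128999505/36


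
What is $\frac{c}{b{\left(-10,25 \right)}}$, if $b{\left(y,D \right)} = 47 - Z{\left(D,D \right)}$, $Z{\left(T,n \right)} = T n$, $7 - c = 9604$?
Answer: $\frac{9597}{578} \approx 16.604$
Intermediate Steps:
$c = -9597$ ($c = 7 - 9604 = -9597$)
$b{\left(y,D \right)} = 47 - D^{2}$ ($b{\left(y,D \right)} = 47 - D D = 47 - D^{2}$)
$\frac{c}{b{\left(-10,25 \right)}} = - \frac{9597}{47 - 25^{2}} = - \frac{9597}{47 - 625} = - \frac{9597}{-578} = \left(-9597\right) \left(- \frac{1}{578}\right) = \frac{9597}{578}$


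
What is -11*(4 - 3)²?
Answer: -11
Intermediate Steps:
-11*(4 - 3)² = -11*1² = -11*1 = -11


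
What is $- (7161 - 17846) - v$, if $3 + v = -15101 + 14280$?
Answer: $11509$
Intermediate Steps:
$v = -824$ ($v = -3 + \left(-15101 + 14280\right) = -3 - 821 = -824$)
$- (7161 - 17846) - v = - (7161 - 17846) - -824 = \left(-1\right) \left(-10685\right) + 824 = 10685 + 824 = 11509$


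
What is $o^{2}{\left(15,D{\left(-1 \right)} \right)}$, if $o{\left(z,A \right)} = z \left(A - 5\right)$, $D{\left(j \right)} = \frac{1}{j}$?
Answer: $8100$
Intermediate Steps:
$o{\left(z,A \right)} = z \left(-5 + A\right)$
$o^{2}{\left(15,D{\left(-1 \right)} \right)} = \left(15 \left(-5 + \frac{1}{-1}\right)\right)^{2} = \left(15 \left(-5 - 1\right)\right)^{2} = \left(15 \left(-6\right)\right)^{2} = \left(-90\right)^{2} = 8100$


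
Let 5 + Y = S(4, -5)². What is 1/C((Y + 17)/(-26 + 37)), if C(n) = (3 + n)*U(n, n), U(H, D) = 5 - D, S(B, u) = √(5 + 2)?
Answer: 121/1872 ≈ 0.064637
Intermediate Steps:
S(B, u) = √7
Y = 2 (Y = -5 + (√7)² = -5 + 7 = 2)
C(n) = (3 + n)*(5 - n)
1/C((Y + 17)/(-26 + 37)) = 1/(-(-5 + (2 + 17)/(-26 + 37))*(3 + (2 + 17)/(-26 + 37))) = 1/(-(-5 + 19/11)*(3 + 19/11)) = 1/(-1*(-36/11)*52/11) = 1/(1872/121) = 121/1872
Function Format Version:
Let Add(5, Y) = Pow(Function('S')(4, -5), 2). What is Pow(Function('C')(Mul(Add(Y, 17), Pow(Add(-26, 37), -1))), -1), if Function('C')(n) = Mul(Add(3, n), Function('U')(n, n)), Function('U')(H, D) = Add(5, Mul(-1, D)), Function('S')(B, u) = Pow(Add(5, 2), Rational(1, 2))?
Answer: Rational(121, 1872) ≈ 0.064637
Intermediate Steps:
Function('S')(B, u) = Pow(7, Rational(1, 2))
Y = 2 (Y = Add(-5, Pow(Pow(7, Rational(1, 2)), 2)) = Add(-5, 7) = 2)
Function('C')(n) = Mul(Add(3, n), Add(5, Mul(-1, n)))
Pow(Function('C')(Mul(Add(Y, 17), Pow(Add(-26, 37), -1))), -1) = Pow(Mul(-1, Add(-5, Mul(Add(2, 17), Pow(Add(-26, 37), -1))), Add(3, Mul(Add(2, 17), Pow(Add(-26, 37), -1)))), -1) = Pow(Mul(-1, Add(-5, Mul(19, Pow(11, -1))), Add(3, Mul(19, Pow(11, -1)))), -1) = Pow(Mul(-1, Add(-5, Mul(19, Rational(1, 11))), Add(3, Mul(19, Rational(1, 11)))), -1) = Pow(Mul(-1, Add(-5, Rational(19, 11)), Add(3, Rational(19, 11))), -1) = Pow(Mul(-1, Rational(-36, 11), Rational(52, 11)), -1) = Pow(Rational(1872, 121), -1) = Rational(121, 1872)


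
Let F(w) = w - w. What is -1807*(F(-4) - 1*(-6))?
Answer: -10842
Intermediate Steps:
F(w) = 0
-1807*(F(-4) - 1*(-6)) = -1807*(0 - 1*(-6)) = -1807*(0 + 6) = -1807*6 = -10842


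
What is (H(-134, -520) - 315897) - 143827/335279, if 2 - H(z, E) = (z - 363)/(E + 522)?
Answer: -211659573401/670558 ≈ -3.1565e+5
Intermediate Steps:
H(z, E) = 2 - (-363 + z)/(522 + E) (H(z, E) = 2 - (z - 363)/(E + 522) = 2 - (-363 + z)/(522 + E))
(H(-134, -520) - 315897) - 143827/335279 = ((1407 - 1*(-134) + 2*(-520))/(522 - 520) - 315897) - 143827/335279 = ((1407 + 134 - 1040)/2 - 315897) - 143827*1/335279 = ((½)*501 - 315897) - 143827/335279 = (501/2 - 315897) - 143827/335279 = -631293/2 - 143827/335279 = -211659573401/670558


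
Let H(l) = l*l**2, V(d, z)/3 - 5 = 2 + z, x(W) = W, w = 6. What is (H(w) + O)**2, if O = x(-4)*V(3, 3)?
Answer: 9216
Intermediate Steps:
V(d, z) = 21 + 3*z (V(d, z) = 15 + 3*(2 + z) = 15 + (6 + 3*z) = 21 + 3*z)
H(l) = l**3
O = -120 (O = -4*(21 + 3*3) = -4*(21 + 9) = -4*30 = -120)
(H(w) + O)**2 = (6**3 - 120)**2 = (216 - 120)**2 = 96**2 = 9216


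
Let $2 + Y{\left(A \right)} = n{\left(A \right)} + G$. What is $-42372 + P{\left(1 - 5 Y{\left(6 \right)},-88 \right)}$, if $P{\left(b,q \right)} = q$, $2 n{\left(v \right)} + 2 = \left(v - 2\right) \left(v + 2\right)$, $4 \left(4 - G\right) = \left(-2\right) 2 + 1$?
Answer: $-42460$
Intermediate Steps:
$G = \frac{19}{4}$ ($G = 4 - \frac{\left(-2\right) 2 + 1}{4} = 4 - \frac{-4 + 1}{4} = 4 - - \frac{3}{4} = 4 + \frac{3}{4} = \frac{19}{4} \approx 4.75$)
$n{\left(v \right)} = -1 + \frac{\left(-2 + v\right) \left(2 + v\right)}{2}$ ($n{\left(v \right)} = -1 + \frac{\left(v - 2\right) \left(v + 2\right)}{2} = -1 + \frac{\left(-2 + v\right) \left(2 + v\right)}{2}$)
$Y{\left(A \right)} = - \frac{1}{4} + \frac{A^{2}}{2}$ ($Y{\left(A \right)} = -2 + \left(\left(-3 + \frac{A^{2}}{2}\right) + \frac{19}{4}\right) = -2 + \left(\frac{7}{4} + \frac{A^{2}}{2}\right) = - \frac{1}{4} + \frac{A^{2}}{2}$)
$-42372 + P{\left(1 - 5 Y{\left(6 \right)},-88 \right)} = -42372 - 88 = -42460$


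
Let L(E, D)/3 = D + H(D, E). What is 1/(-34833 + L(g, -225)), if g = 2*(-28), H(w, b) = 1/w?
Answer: -75/2663101 ≈ -2.8163e-5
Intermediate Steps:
g = -56
L(E, D) = 3*D + 3/D (L(E, D) = 3*(D + 1/D) = 3*D + 3/D)
1/(-34833 + L(g, -225)) = 1/(-34833 + (3*(-225) + 3/(-225))) = 1/(-34833 + (-675 + 3*(-1/225))) = 1/(-34833 + (-675 - 1/75)) = 1/(-34833 - 50626/75) = 1/(-2663101/75) = -75/2663101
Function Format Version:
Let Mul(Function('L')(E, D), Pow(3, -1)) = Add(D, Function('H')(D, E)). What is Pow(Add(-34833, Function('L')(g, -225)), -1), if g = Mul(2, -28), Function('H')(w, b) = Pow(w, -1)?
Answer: Rational(-75, 2663101) ≈ -2.8163e-5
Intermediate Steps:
g = -56
Function('L')(E, D) = Add(Mul(3, D), Mul(3, Pow(D, -1))) (Function('L')(E, D) = Mul(3, Add(D, Pow(D, -1))) = Add(Mul(3, D), Mul(3, Pow(D, -1))))
Pow(Add(-34833, Function('L')(g, -225)), -1) = Pow(Add(-34833, Add(Mul(3, -225), Mul(3, Pow(-225, -1)))), -1) = Pow(Add(-34833, Add(-675, Mul(3, Rational(-1, 225)))), -1) = Pow(Add(-34833, Add(-675, Rational(-1, 75))), -1) = Pow(Add(-34833, Rational(-50626, 75)), -1) = Pow(Rational(-2663101, 75), -1) = Rational(-75, 2663101)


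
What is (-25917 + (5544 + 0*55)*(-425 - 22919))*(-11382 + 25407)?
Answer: -1815466868325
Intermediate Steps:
(-25917 + (5544 + 0*55)*(-425 - 22919))*(-11382 + 25407) = (-25917 + (5544 + 0)*(-23344))*14025 = (-25917 + 5544*(-23344))*14025 = (-25917 - 129419136)*14025 = -129445053*14025 = -1815466868325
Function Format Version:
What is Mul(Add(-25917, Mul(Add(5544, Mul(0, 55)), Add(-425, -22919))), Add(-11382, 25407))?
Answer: -1815466868325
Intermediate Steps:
Mul(Add(-25917, Mul(Add(5544, Mul(0, 55)), Add(-425, -22919))), Add(-11382, 25407)) = Mul(Add(-25917, Mul(Add(5544, 0), -23344)), 14025) = Mul(Add(-25917, Mul(5544, -23344)), 14025) = Mul(Add(-25917, -129419136), 14025) = Mul(-129445053, 14025) = -1815466868325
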